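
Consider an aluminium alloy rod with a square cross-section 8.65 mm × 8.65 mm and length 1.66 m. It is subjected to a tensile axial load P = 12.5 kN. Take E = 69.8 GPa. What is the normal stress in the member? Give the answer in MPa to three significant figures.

167 MPa

A = 74.82 mm².
σ = N/A = 12500/74.82 = 167.1 MPa.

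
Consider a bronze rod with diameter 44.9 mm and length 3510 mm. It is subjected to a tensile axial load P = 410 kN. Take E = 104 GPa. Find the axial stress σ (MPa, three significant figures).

A = 1583 mm².
σ = N/A = 410000/1583 = 258.9 MPa.

259 MPa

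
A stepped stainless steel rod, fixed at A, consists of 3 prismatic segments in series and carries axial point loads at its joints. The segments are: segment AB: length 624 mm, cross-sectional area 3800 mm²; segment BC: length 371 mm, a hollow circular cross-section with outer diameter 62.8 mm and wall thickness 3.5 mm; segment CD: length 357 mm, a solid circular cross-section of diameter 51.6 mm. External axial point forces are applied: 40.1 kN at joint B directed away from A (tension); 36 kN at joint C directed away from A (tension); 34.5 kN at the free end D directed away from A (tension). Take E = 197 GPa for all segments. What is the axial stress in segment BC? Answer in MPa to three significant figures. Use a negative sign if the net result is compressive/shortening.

108 MPa

Internal axial forces (sectioning from the free end, tension +): N_CD = 34.5 kN, N_BC = 70.5 kN, N_AB = 110.6 kN.
A_BC = 652 mm².
σ_BC = N_BC/A_BC = 70500/652 = 108.1 MPa.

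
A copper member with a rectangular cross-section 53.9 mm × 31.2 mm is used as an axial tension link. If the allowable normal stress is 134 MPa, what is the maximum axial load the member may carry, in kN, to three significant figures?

A = 1682 mm².
P_max = σ_allow · A = 134 · 1682 = 225300 N = 225.3 kN.

225 kN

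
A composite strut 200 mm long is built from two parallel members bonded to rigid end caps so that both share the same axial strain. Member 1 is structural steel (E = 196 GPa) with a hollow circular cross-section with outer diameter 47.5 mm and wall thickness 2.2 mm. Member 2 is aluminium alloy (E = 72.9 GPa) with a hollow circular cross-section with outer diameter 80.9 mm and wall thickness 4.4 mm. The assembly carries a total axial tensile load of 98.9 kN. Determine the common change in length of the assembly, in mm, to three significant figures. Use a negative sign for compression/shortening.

A_1 = 313.1 mm².
A_2 = 1057 mm².
Equal strain + equilibrium ⇒ each member carries load in proportion to AE: A₁E₁ = 61370000 N, A₂E₂ = 77090000 N, ΣAE = 138500000 N.
δ = PL/ΣAE = 98900·200/138500000 = 0.1429 mm.

0.143 mm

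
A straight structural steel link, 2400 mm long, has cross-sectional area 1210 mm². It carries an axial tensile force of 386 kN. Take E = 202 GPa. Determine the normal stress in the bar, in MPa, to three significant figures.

319 MPa

σ = N/A = 386000/1210 = 319 MPa.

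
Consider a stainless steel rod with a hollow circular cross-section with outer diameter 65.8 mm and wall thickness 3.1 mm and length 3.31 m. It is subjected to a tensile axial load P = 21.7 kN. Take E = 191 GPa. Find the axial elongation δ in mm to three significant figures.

A = 610.6 mm².
δ_mech = NL/(AE) = 21700·3310/(610.6·191000) = 0.6159 mm.

0.616 mm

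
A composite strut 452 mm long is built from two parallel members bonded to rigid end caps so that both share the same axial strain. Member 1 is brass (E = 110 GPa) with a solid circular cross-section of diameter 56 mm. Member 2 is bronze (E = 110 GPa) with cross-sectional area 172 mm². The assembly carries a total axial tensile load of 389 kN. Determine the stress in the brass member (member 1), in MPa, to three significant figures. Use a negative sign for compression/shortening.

148 MPa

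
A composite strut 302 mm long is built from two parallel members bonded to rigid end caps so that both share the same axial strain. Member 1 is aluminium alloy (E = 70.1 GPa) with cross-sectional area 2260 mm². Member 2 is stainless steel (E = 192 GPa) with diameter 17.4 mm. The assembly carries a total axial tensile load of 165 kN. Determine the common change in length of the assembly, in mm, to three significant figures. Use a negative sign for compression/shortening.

0.244 mm

A_2 = 237.8 mm².
Equal strain + equilibrium ⇒ each member carries load in proportion to AE: A₁E₁ = 158400000 N, A₂E₂ = 45660000 N, ΣAE = 204100000 N.
δ = PL/ΣAE = 165000·302/204100000 = 0.2442 mm.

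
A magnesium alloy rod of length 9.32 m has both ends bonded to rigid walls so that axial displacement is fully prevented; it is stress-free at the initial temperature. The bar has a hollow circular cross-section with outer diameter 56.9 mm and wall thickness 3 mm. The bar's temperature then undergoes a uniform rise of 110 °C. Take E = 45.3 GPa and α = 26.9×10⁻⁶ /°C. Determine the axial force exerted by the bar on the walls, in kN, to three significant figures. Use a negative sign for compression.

-68.1 kN

Free thermal expansion αLΔT = 26.9e-6 · 9320 · 110 = 27.58 mm.
The walls impose strain ε = −(27.58)/9320 = -2.9590e-03; σ = Eε = 45300 · -2.9590e-03 = -134 MPa.
Wall reaction R = σ·A = -134·508 = -68090 N = -68.09 kN.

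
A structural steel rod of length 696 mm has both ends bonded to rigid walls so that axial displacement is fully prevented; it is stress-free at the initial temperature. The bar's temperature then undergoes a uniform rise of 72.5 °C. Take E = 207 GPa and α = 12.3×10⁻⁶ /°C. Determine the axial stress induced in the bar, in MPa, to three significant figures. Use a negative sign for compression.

-185 MPa

Free thermal expansion αLΔT = 12.3e-6 · 696 · 72.5 = 0.6207 mm.
The walls impose strain ε = −(0.6207)/696 = -8.9175e-04; σ = Eε = 207000 · -8.9175e-04 = -184.6 MPa.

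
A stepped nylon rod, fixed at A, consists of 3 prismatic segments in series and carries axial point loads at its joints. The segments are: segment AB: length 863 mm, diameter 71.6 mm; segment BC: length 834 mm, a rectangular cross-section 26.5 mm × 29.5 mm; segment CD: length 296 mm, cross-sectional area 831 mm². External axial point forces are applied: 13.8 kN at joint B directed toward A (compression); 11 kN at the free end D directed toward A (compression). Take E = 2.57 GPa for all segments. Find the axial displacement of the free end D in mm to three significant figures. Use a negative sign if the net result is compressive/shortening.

-8.16 mm

Internal axial forces (sectioning from the free end, tension +): N_CD = -11 kN, N_BC = -11 kN, N_AB = -24.8 kN.
A_AB = 4026 mm².
A_BC = 781.8 mm².
δ_AB = -24800·863/(4026·2570) = -2.068 mm
δ_BC = -11000·834/(781.8·2570) = -4.566 mm
δ_CD = -11000·296/(831·2570) = -1.525 mm
δ = Σδ_i = -8.159 mm.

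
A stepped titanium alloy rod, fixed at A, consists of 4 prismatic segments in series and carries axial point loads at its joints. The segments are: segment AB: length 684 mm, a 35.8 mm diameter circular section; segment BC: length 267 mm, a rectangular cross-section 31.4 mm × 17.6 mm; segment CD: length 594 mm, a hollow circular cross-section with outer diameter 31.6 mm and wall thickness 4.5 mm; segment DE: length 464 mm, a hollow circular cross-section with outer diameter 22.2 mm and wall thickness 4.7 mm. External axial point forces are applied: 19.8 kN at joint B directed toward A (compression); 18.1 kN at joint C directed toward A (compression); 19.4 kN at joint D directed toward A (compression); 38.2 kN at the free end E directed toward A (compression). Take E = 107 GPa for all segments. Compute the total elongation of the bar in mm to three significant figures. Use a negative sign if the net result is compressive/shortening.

Internal axial forces (sectioning from the free end, tension +): N_DE = -38.2 kN, N_CD = -57.6 kN, N_BC = -75.7 kN, N_AB = -95.5 kN.
A_AB = 1007 mm².
A_BC = 552.6 mm².
A_CD = 383.1 mm².
A_DE = 258.4 mm².
δ_AB = -95500·684/(1007·107000) = -0.6065 mm
δ_BC = -75700·267/(552.6·107000) = -0.3418 mm
δ_CD = -57600·594/(383.1·107000) = -0.8346 mm
δ_DE = -38200·464/(258.4·107000) = -0.6411 mm
δ = Σδ_i = -2.424 mm.

-2.42 mm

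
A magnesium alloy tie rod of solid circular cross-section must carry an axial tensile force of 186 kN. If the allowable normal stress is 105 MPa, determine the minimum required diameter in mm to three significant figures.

47.5 mm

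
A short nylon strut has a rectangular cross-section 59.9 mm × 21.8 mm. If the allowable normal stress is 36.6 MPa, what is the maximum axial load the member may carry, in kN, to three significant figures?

47.8 kN

A = 1306 mm².
P_max = σ_allow · A = 36.6 · 1306 = 47790 N = 47.79 kN.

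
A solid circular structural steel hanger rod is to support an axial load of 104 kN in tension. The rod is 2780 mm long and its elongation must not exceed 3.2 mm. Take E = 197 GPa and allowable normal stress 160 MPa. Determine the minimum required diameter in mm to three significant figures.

28.8 mm

Required area A ≥ P/σ_allow = 104000/160 = 650 mm².
For a solid circular section, d ≥ √(4A/π) = 28.77 mm.
Elongation limit: A ≥ PL/(Eδ_allow) = 104000·2780/(197000·3.2) = 458.6 mm² ⇒ d ≥ 24.16 mm.
The stress limit governs.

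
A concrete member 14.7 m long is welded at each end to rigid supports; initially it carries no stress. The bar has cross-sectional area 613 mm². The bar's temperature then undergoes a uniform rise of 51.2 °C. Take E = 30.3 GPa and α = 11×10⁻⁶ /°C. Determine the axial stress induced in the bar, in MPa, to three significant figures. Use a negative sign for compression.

-17.1 MPa

Free thermal expansion αLΔT = 11e-6 · 14700 · 51.2 = 8.279 mm.
The walls impose strain ε = −(8.279)/14700 = -5.6320e-04; σ = Eε = 30300 · -5.6320e-04 = -17.06 MPa.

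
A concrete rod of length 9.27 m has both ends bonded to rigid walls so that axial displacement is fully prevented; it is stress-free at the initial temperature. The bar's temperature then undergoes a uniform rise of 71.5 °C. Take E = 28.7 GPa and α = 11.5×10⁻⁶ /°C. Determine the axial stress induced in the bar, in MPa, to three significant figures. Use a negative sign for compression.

Free thermal expansion αLΔT = 11.5e-6 · 9270 · 71.5 = 7.622 mm.
The walls impose strain ε = −(7.622)/9270 = -8.2225e-04; σ = Eε = 28700 · -8.2225e-04 = -23.6 MPa.

-23.6 MPa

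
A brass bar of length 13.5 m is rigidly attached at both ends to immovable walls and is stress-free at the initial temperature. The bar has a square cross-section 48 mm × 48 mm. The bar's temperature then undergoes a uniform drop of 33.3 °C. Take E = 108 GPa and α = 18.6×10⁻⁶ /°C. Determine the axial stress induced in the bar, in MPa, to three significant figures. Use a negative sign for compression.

66.9 MPa

Free thermal expansion αLΔT = 18.6e-6 · 13500 · -33.3 = -8.362 mm.
The walls impose strain ε = −(-8.362)/13500 = 6.1938e-04; σ = Eε = 108000 · 6.1938e-04 = 66.89 MPa.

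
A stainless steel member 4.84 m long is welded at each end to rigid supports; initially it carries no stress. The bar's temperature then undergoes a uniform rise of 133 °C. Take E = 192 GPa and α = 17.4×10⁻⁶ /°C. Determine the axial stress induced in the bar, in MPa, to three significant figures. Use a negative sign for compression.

Free thermal expansion αLΔT = 17.4e-6 · 4840 · 133 = 11.2 mm.
The walls impose strain ε = −(11.2)/4840 = -2.3142e-03; σ = Eε = 192000 · -2.3142e-03 = -444.3 MPa.

-444 MPa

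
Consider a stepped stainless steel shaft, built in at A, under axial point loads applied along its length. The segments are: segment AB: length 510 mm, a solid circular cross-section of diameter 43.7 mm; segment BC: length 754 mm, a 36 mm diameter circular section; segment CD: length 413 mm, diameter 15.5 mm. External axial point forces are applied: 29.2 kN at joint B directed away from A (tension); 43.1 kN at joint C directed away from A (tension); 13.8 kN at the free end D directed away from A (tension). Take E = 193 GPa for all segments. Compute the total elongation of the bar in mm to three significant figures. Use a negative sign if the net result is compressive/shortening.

0.527 mm

Internal axial forces (sectioning from the free end, tension +): N_CD = 13.8 kN, N_BC = 56.9 kN, N_AB = 86.1 kN.
A_AB = 1500 mm².
A_BC = 1018 mm².
A_CD = 188.7 mm².
δ_AB = 86100·510/(1500·193000) = 0.1517 mm
δ_BC = 56900·754/(1018·193000) = 0.2184 mm
δ_CD = 13800·413/(188.7·193000) = 0.1565 mm
δ = Σδ_i = 0.5266 mm.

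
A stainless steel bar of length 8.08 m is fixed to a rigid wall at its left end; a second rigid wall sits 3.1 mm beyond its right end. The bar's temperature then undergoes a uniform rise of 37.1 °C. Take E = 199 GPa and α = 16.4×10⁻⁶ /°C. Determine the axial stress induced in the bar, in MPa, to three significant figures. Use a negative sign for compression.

-44.7 MPa

Free thermal expansion αLΔT = 16.4e-6 · 8080 · 37.1 = 4.916 mm.
The walls engage after the gap closes; constrained expansion = 4.916 − 3.1 = 1.816 mm.
The walls impose strain ε = −(1.816)/8080 = -2.2478e-04; σ = Eε = 199000 · -2.2478e-04 = -44.73 MPa.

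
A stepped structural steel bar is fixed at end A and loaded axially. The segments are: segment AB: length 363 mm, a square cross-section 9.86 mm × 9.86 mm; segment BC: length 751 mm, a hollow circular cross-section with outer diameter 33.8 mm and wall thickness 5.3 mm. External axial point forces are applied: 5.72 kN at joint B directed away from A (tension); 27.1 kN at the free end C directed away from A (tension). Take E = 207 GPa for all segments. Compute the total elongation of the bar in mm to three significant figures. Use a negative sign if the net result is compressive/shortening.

Internal axial forces (sectioning from the free end, tension +): N_BC = 27.1 kN, N_AB = 32.82 kN.
A_AB = 97.22 mm².
A_BC = 474.5 mm².
δ_AB = 32820·363/(97.22·207000) = 0.592 mm
δ_BC = 27100·751/(474.5·207000) = 0.2072 mm
δ = Σδ_i = 0.7992 mm.

0.799 mm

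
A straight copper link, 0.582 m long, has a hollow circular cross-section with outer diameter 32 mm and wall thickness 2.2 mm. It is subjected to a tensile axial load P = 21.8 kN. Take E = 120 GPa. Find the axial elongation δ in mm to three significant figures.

A = 206 mm².
δ_mech = NL/(AE) = 21800·582/(206·120000) = 0.5133 mm.

0.513 mm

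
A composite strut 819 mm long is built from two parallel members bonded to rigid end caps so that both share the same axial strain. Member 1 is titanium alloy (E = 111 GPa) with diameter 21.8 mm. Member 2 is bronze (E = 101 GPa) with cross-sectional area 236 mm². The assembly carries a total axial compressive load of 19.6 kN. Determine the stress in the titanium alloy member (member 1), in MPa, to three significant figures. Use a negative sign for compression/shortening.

A_1 = 373.3 mm².
Equal strain + equilibrium ⇒ each member carries load in proportion to AE: A₁E₁ = 41430000 N, A₂E₂ = 23840000 N, ΣAE = 65270000 N.
σ₁ = P·E₁/ΣAE = -19600·111000/65270000 = -33.33 MPa.

-33.3 MPa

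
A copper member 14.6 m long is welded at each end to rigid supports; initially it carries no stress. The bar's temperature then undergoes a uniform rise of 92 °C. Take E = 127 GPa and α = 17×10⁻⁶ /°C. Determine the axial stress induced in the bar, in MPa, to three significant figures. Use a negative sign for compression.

-199 MPa

Free thermal expansion αLΔT = 17e-6 · 14600 · 92 = 22.83 mm.
The walls impose strain ε = −(22.83)/14600 = -1.5640e-03; σ = Eε = 127000 · -1.5640e-03 = -198.6 MPa.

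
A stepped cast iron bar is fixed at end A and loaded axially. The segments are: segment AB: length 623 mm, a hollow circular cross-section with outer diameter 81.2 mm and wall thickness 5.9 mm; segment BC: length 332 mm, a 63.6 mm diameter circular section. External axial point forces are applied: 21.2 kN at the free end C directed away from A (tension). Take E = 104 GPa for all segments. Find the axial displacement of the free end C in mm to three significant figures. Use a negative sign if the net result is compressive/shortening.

0.112 mm

Internal axial forces (sectioning from the free end, tension +): N_BC = 21.2 kN, N_AB = 21.2 kN.
A_AB = 1396 mm².
A_BC = 3177 mm².
δ_AB = 21200·623/(1396·104000) = 0.09099 mm
δ_BC = 21200·332/(3177·104000) = 0.0213 mm
δ = Σδ_i = 0.1123 mm.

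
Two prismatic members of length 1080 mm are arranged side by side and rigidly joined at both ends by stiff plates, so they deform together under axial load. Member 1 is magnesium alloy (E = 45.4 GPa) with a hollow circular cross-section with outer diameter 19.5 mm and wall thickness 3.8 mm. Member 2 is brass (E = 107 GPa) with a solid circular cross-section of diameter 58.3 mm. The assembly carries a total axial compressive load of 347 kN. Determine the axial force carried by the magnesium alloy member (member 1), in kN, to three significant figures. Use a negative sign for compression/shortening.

-10.0 kN

A_1 = 187.4 mm².
A_2 = 2669 mm².
Equal strain + equilibrium ⇒ each member carries load in proportion to AE: A₁E₁ = 8509000 N, A₂E₂ = 285600000 N, ΣAE = 294100000 N.
F₁ = P·A₁E₁/ΣAE = -347000·8509000/294100000 = -10040 N.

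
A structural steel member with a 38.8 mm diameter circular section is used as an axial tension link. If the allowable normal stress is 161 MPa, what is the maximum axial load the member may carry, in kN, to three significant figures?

A = 1182 mm².
P_max = σ_allow · A = 161 · 1182 = 190400 N = 190.4 kN.

190 kN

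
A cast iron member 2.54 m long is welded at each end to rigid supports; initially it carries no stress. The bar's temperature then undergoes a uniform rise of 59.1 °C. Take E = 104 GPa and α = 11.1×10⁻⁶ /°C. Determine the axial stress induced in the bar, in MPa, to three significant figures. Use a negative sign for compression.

Free thermal expansion αLΔT = 11.1e-6 · 2540 · 59.1 = 1.666 mm.
The walls impose strain ε = −(1.666)/2540 = -6.5601e-04; σ = Eε = 104000 · -6.5601e-04 = -68.23 MPa.

-68.2 MPa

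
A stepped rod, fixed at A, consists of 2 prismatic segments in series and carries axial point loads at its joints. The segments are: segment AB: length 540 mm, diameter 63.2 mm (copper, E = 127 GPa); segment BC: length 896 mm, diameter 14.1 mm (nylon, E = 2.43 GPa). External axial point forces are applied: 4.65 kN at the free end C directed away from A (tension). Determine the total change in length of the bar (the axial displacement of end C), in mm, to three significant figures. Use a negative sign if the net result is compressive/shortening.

Internal axial forces (sectioning from the free end, tension +): N_BC = 4.65 kN, N_AB = 4.65 kN.
A_AB = 3137 mm².
A_BC = 156.1 mm².
δ_AB = 4650·540/(3137·127000) = 0.006303 mm
δ_BC = 4650·896/(156.1·2430) = 10.98 mm
δ = Σδ_i = 10.99 mm.

11.0 mm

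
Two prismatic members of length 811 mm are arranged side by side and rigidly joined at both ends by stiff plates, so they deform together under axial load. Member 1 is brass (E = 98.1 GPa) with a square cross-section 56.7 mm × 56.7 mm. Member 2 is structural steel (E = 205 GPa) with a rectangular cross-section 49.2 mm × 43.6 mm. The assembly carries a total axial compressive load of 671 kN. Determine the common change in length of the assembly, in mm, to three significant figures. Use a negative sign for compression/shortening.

A_1 = 3215 mm².
A_2 = 2145 mm².
Equal strain + equilibrium ⇒ each member carries load in proportion to AE: A₁E₁ = 315400000 N, A₂E₂ = 439700000 N, ΣAE = 755100000 N.
δ = PL/ΣAE = -671000·811/755100000 = -0.7206 mm.

-0.721 mm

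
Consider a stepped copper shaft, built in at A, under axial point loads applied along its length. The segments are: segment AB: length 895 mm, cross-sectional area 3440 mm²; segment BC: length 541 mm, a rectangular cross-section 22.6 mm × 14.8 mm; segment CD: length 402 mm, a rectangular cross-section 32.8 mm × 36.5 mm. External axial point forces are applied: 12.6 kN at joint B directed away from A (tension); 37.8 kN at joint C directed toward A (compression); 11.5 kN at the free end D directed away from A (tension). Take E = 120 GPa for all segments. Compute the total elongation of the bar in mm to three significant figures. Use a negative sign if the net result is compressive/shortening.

-0.352 mm

Internal axial forces (sectioning from the free end, tension +): N_CD = 11.5 kN, N_BC = -26.3 kN, N_AB = -13.7 kN.
A_BC = 334.5 mm².
A_CD = 1197 mm².
δ_AB = -13700·895/(3440·120000) = -0.0297 mm
δ_BC = -26300·541/(334.5·120000) = -0.3545 mm
δ_CD = 11500·402/(1197·120000) = 0.03218 mm
δ = Σδ_i = -0.352 mm.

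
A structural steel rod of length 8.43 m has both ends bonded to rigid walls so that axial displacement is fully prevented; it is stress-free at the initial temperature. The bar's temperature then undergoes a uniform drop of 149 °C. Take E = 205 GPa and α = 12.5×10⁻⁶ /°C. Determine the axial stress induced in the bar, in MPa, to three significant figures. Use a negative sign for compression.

382 MPa

Free thermal expansion αLΔT = 12.5e-6 · 8430 · -149 = -15.7 mm.
The walls impose strain ε = −(-15.7)/8430 = 1.8625e-03; σ = Eε = 205000 · 1.8625e-03 = 381.8 MPa.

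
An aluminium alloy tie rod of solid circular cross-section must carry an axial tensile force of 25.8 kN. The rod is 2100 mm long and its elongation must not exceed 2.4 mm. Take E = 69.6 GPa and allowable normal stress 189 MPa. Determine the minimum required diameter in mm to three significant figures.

Required area A ≥ P/σ_allow = 25800/189 = 136.5 mm².
For a solid circular section, d ≥ √(4A/π) = 13.18 mm.
Elongation limit: A ≥ PL/(Eδ_allow) = 25800·2100/(69600·2.4) = 324.4 mm² ⇒ d ≥ 20.32 mm.
The elongation limit governs.

20.3 mm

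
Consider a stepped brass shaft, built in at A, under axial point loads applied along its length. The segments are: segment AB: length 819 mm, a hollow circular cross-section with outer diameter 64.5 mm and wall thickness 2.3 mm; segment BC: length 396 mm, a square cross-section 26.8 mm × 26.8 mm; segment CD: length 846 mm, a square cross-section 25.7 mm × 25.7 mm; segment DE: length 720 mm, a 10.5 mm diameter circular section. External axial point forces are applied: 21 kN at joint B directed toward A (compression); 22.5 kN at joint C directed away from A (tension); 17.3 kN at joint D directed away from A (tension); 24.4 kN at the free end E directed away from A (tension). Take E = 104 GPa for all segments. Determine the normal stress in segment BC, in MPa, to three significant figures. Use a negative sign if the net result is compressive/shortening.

89.4 MPa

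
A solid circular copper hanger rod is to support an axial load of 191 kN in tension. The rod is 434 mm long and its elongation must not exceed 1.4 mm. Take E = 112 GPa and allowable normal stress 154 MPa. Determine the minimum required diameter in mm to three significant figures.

Required area A ≥ P/σ_allow = 191000/154 = 1240 mm².
For a solid circular section, d ≥ √(4A/π) = 39.74 mm.
Elongation limit: A ≥ PL/(Eδ_allow) = 191000·434/(112000·1.4) = 528.7 mm² ⇒ d ≥ 25.94 mm.
The stress limit governs.

39.7 mm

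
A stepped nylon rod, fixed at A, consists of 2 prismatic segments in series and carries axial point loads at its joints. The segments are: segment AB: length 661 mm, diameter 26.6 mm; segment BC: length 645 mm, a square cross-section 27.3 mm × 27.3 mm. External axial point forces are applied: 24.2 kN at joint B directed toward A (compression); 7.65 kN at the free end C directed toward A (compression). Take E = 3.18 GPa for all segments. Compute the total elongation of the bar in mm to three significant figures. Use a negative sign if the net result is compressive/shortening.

-14.0 mm

Internal axial forces (sectioning from the free end, tension +): N_BC = -7.65 kN, N_AB = -31.85 kN.
A_AB = 555.7 mm².
A_BC = 745.3 mm².
δ_AB = -31850·661/(555.7·3180) = -11.91 mm
δ_BC = -7650·645/(745.3·3180) = -2.082 mm
δ = Σδ_i = -14 mm.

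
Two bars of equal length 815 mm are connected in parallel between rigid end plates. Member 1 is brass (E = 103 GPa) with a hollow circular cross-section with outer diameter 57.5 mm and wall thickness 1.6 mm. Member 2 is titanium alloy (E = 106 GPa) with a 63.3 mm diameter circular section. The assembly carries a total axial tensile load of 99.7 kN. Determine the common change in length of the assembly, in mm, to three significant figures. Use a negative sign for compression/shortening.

A_1 = 281 mm².
A_2 = 3147 mm².
Equal strain + equilibrium ⇒ each member carries load in proportion to AE: A₁E₁ = 28940000 N, A₂E₂ = 333600000 N, ΣAE = 362500000 N.
δ = PL/ΣAE = 99700·815/362500000 = 0.2241 mm.

0.224 mm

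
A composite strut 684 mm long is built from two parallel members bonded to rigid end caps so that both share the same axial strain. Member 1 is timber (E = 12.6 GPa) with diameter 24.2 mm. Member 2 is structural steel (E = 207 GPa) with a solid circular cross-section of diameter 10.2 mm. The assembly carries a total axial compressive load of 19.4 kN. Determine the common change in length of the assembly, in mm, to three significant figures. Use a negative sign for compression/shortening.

-0.584 mm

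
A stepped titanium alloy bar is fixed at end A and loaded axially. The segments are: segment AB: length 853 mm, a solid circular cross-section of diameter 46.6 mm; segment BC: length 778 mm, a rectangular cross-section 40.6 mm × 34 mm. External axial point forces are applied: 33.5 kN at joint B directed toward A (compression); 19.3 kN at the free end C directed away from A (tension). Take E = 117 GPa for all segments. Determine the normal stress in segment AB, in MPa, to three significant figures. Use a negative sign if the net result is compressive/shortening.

Internal axial forces (sectioning from the free end, tension +): N_BC = 19.3 kN, N_AB = -14.2 kN.
A_AB = 1706 mm².
σ_AB = N_AB/A_AB = -14200/1706 = -8.326 MPa.

-8.33 MPa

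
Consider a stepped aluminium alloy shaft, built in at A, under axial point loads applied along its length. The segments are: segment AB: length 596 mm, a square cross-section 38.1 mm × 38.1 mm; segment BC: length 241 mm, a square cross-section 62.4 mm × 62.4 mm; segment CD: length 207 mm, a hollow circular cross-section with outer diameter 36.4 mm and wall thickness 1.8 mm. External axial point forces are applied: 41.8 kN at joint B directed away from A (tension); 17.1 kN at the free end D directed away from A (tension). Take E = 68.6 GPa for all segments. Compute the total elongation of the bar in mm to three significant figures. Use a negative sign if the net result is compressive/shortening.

Internal axial forces (sectioning from the free end, tension +): N_CD = 17.1 kN, N_BC = 17.1 kN, N_AB = 58.9 kN.
A_AB = 1452 mm².
A_BC = 3894 mm².
A_CD = 195.7 mm².
δ_AB = 58900·596/(1452·68600) = 0.3525 mm
δ_BC = 17100·241/(3894·68600) = 0.01543 mm
δ_CD = 17100·207/(195.7·68600) = 0.2637 mm
δ = Σδ_i = 0.6317 mm.

0.632 mm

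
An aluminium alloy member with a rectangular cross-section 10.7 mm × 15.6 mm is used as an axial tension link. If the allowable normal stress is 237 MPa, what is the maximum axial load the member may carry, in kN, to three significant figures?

39.6 kN

A = 166.9 mm².
P_max = σ_allow · A = 237 · 166.9 = 39560 N = 39.56 kN.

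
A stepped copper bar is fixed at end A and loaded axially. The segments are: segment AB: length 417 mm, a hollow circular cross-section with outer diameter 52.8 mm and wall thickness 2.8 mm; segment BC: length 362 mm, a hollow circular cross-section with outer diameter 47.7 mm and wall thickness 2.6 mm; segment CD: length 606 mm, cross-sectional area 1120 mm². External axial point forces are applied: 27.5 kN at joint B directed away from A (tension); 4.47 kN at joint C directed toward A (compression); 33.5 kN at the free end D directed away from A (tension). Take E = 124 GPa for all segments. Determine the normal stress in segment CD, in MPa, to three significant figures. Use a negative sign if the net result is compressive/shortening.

29.9 MPa

Internal axial forces (sectioning from the free end, tension +): N_CD = 33.5 kN, N_BC = 29.03 kN, N_AB = 56.53 kN.
σ_CD = N_CD/A_CD = 33500/1120 = 29.91 MPa.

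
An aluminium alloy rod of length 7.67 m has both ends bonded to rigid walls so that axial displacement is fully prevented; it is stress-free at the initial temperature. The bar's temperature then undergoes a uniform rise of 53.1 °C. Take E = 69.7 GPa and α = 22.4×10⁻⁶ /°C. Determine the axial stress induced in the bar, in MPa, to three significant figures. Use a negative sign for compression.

-82.9 MPa

Free thermal expansion αLΔT = 22.4e-6 · 7670 · 53.1 = 9.123 mm.
The walls impose strain ε = −(9.123)/7670 = -1.1894e-03; σ = Eε = 69700 · -1.1894e-03 = -82.9 MPa.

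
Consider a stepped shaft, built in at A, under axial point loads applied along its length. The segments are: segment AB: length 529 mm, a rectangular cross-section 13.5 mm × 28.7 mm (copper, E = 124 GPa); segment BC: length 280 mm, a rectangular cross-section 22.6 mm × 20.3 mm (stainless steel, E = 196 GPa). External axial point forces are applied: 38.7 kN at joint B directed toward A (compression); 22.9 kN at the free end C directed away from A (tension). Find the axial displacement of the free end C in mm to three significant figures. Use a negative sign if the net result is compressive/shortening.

-0.103 mm

Internal axial forces (sectioning from the free end, tension +): N_BC = 22.9 kN, N_AB = -15.8 kN.
A_AB = 387.4 mm².
A_BC = 458.8 mm².
δ_AB = -15800·529/(387.4·124000) = -0.174 mm
δ_BC = 22900·280/(458.8·196000) = 0.07131 mm
δ = Σδ_i = -0.1027 mm.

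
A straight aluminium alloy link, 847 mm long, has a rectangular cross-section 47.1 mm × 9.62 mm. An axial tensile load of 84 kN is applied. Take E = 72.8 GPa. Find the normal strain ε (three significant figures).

A = 453.1 mm².
σ = N/A = 185.4 MPa; ε = σ/E = 185.4/72800 = 2.547e-03.

0.00255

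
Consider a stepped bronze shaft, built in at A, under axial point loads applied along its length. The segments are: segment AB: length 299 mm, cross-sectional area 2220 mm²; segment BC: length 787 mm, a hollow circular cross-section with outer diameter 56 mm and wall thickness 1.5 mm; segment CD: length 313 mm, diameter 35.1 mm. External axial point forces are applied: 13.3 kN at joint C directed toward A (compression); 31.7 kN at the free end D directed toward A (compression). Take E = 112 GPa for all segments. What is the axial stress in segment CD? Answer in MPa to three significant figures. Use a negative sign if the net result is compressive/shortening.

-32.8 MPa

Internal axial forces (sectioning from the free end, tension +): N_CD = -31.7 kN, N_BC = -45 kN, N_AB = -45 kN.
A_CD = 967.6 mm².
σ_CD = N_CD/A_CD = -31700/967.6 = -32.76 MPa.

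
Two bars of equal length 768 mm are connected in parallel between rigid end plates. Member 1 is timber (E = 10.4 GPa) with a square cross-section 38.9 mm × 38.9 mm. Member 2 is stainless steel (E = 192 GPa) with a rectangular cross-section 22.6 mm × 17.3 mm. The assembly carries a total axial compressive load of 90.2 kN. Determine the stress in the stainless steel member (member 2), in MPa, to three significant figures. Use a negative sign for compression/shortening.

-191 MPa

A_1 = 1513 mm².
A_2 = 391 mm².
Equal strain + equilibrium ⇒ each member carries load in proportion to AE: A₁E₁ = 15740000 N, A₂E₂ = 75070000 N, ΣAE = 90810000 N.
σ₂ = P·E₂/ΣAE = -90200·192000/90810000 = -190.7 MPa.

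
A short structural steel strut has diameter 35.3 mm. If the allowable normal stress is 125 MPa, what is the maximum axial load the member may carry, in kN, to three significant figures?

122 kN

A = 978.7 mm².
P_max = σ_allow · A = 125 · 978.7 = 122300 N = 122.3 kN.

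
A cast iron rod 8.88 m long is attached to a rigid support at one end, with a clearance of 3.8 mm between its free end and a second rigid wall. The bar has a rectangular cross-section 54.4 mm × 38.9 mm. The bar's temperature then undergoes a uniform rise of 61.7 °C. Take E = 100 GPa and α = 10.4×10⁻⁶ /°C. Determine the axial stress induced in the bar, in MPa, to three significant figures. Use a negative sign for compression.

-21.4 MPa

Free thermal expansion αLΔT = 10.4e-6 · 8880 · 61.7 = 5.698 mm.
The walls engage after the gap closes; constrained expansion = 5.698 − 3.8 = 1.898 mm.
The walls impose strain ε = −(1.898)/8880 = -2.1375e-04; σ = Eε = 100000 · -2.1375e-04 = -21.38 MPa.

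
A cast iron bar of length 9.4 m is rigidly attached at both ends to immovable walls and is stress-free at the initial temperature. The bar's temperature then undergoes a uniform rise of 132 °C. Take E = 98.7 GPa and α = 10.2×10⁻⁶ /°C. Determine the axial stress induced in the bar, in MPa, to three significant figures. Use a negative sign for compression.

Free thermal expansion αLΔT = 10.2e-6 · 9400 · 132 = 12.66 mm.
The walls impose strain ε = −(12.66)/9400 = -1.3464e-03; σ = Eε = 98700 · -1.3464e-03 = -132.9 MPa.

-133 MPa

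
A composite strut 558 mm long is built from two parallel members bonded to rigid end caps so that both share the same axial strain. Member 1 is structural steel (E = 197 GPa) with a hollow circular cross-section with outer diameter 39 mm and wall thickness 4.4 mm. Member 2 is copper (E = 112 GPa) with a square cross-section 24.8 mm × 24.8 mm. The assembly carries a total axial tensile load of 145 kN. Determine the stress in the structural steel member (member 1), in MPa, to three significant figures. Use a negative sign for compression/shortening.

175 MPa

A_1 = 478.3 mm².
A_2 = 615 mm².
Equal strain + equilibrium ⇒ each member carries load in proportion to AE: A₁E₁ = 94220000 N, A₂E₂ = 68880000 N, ΣAE = 163100000 N.
σ₁ = P·E₁/ΣAE = 145000·197000/163100000 = 175.1 MPa.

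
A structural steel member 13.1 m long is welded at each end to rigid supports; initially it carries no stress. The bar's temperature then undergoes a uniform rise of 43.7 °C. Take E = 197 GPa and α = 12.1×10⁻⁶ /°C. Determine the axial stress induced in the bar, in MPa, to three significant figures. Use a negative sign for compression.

-104 MPa

Free thermal expansion αLΔT = 12.1e-6 · 13100 · 43.7 = 6.927 mm.
The walls impose strain ε = −(6.927)/13100 = -5.2877e-04; σ = Eε = 197000 · -5.2877e-04 = -104.2 MPa.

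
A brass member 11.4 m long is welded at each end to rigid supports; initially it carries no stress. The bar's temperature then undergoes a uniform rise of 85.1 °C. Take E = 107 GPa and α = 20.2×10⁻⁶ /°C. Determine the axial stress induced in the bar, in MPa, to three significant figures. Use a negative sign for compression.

-184 MPa

Free thermal expansion αLΔT = 20.2e-6 · 11400 · 85.1 = 19.6 mm.
The walls impose strain ε = −(19.6)/11400 = -1.7190e-03; σ = Eε = 107000 · -1.7190e-03 = -183.9 MPa.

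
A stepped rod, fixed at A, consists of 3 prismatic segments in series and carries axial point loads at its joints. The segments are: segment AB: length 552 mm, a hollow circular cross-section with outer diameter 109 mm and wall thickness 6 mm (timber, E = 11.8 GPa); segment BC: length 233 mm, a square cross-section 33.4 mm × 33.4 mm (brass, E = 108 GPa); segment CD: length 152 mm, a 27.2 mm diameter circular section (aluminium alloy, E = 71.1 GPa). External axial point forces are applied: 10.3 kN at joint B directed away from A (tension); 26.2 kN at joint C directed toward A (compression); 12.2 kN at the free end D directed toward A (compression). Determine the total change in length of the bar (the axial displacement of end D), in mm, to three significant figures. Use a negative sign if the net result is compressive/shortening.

Internal axial forces (sectioning from the free end, tension +): N_CD = -12.2 kN, N_BC = -38.4 kN, N_AB = -28.1 kN.
A_AB = 1942 mm².
A_BC = 1116 mm².
A_CD = 581.1 mm².
δ_AB = -28100·552/(1942·11800) = -0.6771 mm
δ_BC = -38400·233/(1116·108000) = -0.07426 mm
δ_CD = -12200·152/(581.1·71100) = -0.04489 mm
δ = Σδ_i = -0.7962 mm.

-0.796 mm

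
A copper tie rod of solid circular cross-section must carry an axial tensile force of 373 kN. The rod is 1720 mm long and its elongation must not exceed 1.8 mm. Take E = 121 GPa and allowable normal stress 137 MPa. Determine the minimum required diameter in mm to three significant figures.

61.2 mm

Required area A ≥ P/σ_allow = 373000/137 = 2723 mm².
For a solid circular section, d ≥ √(4A/π) = 58.88 mm.
Elongation limit: A ≥ PL/(Eδ_allow) = 373000·1720/(121000·1.8) = 2946 mm² ⇒ d ≥ 61.24 mm.
The elongation limit governs.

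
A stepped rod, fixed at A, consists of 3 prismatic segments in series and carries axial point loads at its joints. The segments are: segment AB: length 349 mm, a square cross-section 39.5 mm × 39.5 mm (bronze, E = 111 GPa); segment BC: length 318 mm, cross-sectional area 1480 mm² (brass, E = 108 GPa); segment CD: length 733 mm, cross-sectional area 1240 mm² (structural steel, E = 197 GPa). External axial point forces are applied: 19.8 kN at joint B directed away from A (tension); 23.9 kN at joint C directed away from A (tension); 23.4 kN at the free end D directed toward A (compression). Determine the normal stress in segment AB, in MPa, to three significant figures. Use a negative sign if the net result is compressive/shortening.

Internal axial forces (sectioning from the free end, tension +): N_CD = -23.4 kN, N_BC = 0.5 kN, N_AB = 20.3 kN.
A_AB = 1560 mm².
σ_AB = N_AB/A_AB = 20300/1560 = 13.01 MPa.

13.0 MPa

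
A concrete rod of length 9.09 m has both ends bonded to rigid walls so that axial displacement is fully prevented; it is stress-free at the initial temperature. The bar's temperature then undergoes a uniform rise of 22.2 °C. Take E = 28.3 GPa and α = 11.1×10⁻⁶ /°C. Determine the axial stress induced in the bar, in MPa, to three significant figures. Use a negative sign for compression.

-6.97 MPa

Free thermal expansion αLΔT = 11.1e-6 · 9090 · 22.2 = 2.24 mm.
The walls impose strain ε = −(2.24)/9090 = -2.4642e-04; σ = Eε = 28300 · -2.4642e-04 = -6.974 MPa.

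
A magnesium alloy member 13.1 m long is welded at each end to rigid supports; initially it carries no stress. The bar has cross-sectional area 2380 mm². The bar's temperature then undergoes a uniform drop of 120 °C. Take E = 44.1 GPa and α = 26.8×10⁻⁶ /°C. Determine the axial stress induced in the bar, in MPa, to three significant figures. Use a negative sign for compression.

142 MPa

Free thermal expansion αLΔT = 26.8e-6 · 13100 · -120 = -42.13 mm.
The walls impose strain ε = −(-42.13)/13100 = 3.2160e-03; σ = Eε = 44100 · 3.2160e-03 = 141.8 MPa.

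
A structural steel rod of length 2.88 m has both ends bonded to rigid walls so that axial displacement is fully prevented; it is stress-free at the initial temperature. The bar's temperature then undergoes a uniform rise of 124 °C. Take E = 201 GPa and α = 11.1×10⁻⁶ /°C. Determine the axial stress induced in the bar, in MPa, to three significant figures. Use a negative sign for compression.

Free thermal expansion αLΔT = 11.1e-6 · 2880 · 124 = 3.964 mm.
The walls impose strain ε = −(3.964)/2880 = -1.3764e-03; σ = Eε = 201000 · -1.3764e-03 = -276.7 MPa.

-277 MPa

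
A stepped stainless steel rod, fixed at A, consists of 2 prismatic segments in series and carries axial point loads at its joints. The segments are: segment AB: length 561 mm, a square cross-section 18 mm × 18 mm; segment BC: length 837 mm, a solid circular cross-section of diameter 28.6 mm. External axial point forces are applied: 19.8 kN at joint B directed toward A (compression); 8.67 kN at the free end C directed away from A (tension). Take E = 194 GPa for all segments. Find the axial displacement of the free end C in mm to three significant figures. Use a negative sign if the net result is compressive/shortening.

-0.0411 mm

Internal axial forces (sectioning from the free end, tension +): N_BC = 8.67 kN, N_AB = -11.13 kN.
A_AB = 324 mm².
A_BC = 642.4 mm².
δ_AB = -11130·561/(324·194000) = -0.09934 mm
δ_BC = 8670·837/(642.4·194000) = 0.05823 mm
δ = Σδ_i = -0.04111 mm.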